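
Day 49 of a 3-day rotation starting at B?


Shifts: A, B, C
Start: B (index 1)
Day 49: (1 + 49 - 1) mod 3
= 49 mod 3
= 1
Index 1 → shift B

Shift B


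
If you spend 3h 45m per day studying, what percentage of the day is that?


Time: 225 minutes
Day: 1440 minutes
Percentage = (225/1440) × 100 ≈ 15.6%

15.6%


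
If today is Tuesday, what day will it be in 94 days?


Friday

Start: Tuesday (index 1)
(1 + 94) mod 7
= 95 mod 7
= 4
Index 4 → Friday


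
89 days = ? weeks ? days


12 weeks 5 days

Weeks: 89 ÷ 7 = 12 remainder 5


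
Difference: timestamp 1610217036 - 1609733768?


483268 seconds (134.2 hours / 5.59 days)

Difference = 1610217036 - 1609733768 = 483268 seconds
In hours: 483268 / 3600 ≈ 134.2
In days: 483268 / 86400 ≈ 5.59


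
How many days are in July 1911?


31 days

Month: July (month 7)
July has 31 days


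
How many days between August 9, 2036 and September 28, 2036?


50 days

From August 9, 2036 to September 28, 2036
Rest of August 2036: 31 - 9 = 22
Days into September 2036: 28
Total = 22 + 28 = 50 days


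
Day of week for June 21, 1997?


Zeller's congruence:
q=21, m=6, k=97, j=19
h = (21 + ⌊13×7/5⌋ + 97 + ⌊97/4⌋ + ⌊19/4⌋ - 2×19) mod 7
= (21 + 18 + 97 + 24 + 4 - 38) mod 7
= 126 mod 7 = 0
h=0 → Saturday

Saturday


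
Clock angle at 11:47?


71.5°

Hour hand = 11×30 + 47×0.5 = 353.5°
Minute hand = 47×6 = 282°
Difference = |353.5 - 282| = 71.5°


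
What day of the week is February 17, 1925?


Zeller's congruence:
q=17, m=14, k=24, j=19
h = (17 + ⌊13×15/5⌋ + 24 + ⌊24/4⌋ + ⌊19/4⌋ - 2×19) mod 7
= (17 + 39 + 24 + 6 + 4 - 38) mod 7
= 52 mod 7 = 3
h=3 → Tuesday

Tuesday


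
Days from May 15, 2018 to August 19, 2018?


From May 15, 2018 to August 19, 2018
Rest of May 2018: 31 - 15 = 16
Full months: June 30, July 31
Days into August 2018: 19
Total = 16 + 30 + 31 + 19 = 96 days

96 days


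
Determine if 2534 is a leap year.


Rules: divisible by 4 AND (not by 100 OR by 400)
2534 ÷ 4 = 633 remainder 2 → not divisible by 4
Not divisible by 4 → not a leap year

No


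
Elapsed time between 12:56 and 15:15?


2h 19m

End time in minutes: 15×60 + 15 = 915
Start time in minutes: 12×60 + 56 = 776
Difference = 915 - 776 = 139 minutes
= 2 hours 19 minutes


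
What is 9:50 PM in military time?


Input: 9:50 PM
PM: 9 + 12 = 21

21:50


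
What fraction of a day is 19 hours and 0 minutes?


0.7917 (79.17%)

Total minutes: 19×60 + 0 = 1140
Day = 24×60 = 1440 minutes
Fraction = 1140/1440 ≈ 0.7917
As a percentage: 1140/1440 × 100 ≈ 79.17%


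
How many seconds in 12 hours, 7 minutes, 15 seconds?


Hours: 12 × 3600 = 43200
Minutes: 7 × 60 = 420
Seconds: 15
Total = 43200 + 420 + 15 = 43635

43635 seconds


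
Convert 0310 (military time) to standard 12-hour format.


3:10 AM

Hour: 3
3 < 12 → AM


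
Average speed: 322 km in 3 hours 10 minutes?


101.7 km/h

Distance: 322 km
Time: 3h 10m = 190 min = 190/60 = 19/6 hours
Speed = 322 ÷ (19/6) = 322 × 6 / 19 = 1932/19 ≈ 101.7 km/h


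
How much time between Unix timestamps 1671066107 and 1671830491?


764384 seconds (212.3 hours / 8.85 days)

Difference = 1671830491 - 1671066107 = 764384 seconds
In hours: 764384 / 3600 ≈ 212.3
In days: 764384 / 86400 ≈ 8.85


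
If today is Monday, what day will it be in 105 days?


Monday

Start: Monday (index 0)
(0 + 105) mod 7
= 105 mod 7
= 0
Index 0 → Monday


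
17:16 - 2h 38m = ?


14:38

Start: 1036 minutes from midnight
Subtract: 158 minutes
Remaining: 1036 - 158 = 878
Hours: 14, Minutes: 38


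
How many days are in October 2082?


Month: October (month 10)
October has 31 days

31 days


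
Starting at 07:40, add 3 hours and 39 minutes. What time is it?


Start: 460 minutes from midnight
Add: 219 minutes
Total: 679 minutes
Hours: 679 ÷ 60 = 11 remainder 19

11:19


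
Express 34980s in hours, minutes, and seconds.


Hours: 34980 ÷ 3600 = 9 remainder 2580
Minutes: 2580 ÷ 60 = 43 remainder 0
Seconds: 0

9h 43m 0s


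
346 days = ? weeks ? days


Weeks: 346 ÷ 7 = 49 remainder 3

49 weeks 3 days


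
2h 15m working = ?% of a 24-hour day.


Time: 135 minutes
Day: 1440 minutes
Percentage = (135/1440) × 100 ≈ 9.4%

9.4%


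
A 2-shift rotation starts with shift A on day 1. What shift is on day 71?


Shift A

Shifts: A, B
Start: A (index 0)
Day 71: (0 + 71 - 1) mod 2
= 70 mod 2
= 0
Index 0 → shift A


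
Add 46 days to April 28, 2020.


Start: April 28, 2020
Add 46 days
April 28 → May 1: 30 - 28 + 1 = 3 days (46 - 3 = 43 left)
May 1 → June 1: 31 - 1 + 1 = 31 days (43 - 31 = 12 left)
June 1 + 12 = June 13, 2020

June 13, 2020


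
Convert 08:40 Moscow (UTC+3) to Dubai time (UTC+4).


09:40

Time difference = UTC+4 - UTC+3 = +1 hours
New hour = (8 + 1) mod 24
= 9 mod 24 = 9
Minutes unchanged → 09:40


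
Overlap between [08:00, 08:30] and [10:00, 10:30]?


Meeting A: 480-510 (in minutes from midnight)
Meeting B: 600-630
Overlap start = max(480, 600) = 600
Overlap end = min(510, 630) = 510
Overlap = max(0, 510 - 600) = 0 min

0 minutes


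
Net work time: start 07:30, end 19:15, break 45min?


Total time = (19×60+15) - (7×60+30)
= 1155 - 450 = 705 min
Minus break: 705 - 45 = 660 min
= 11h 0m

11h 0m (660 minutes)


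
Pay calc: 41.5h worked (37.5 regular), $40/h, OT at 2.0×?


$1820.00

Regular: 37.5h × $40 = $1500.00
Overtime: 41.5 - 37.5 = 4.0h
OT pay: 4.0h × $40 × 2.0 = $320.00
Total = $1500.00 + $320.00 = $1820.00


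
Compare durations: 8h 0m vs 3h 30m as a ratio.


Duration 1: 480 minutes
Duration 2: 210 minutes
Ratio = 480:210
GCD = 30
Simplified = 16:7
As a decimal: 16/7 ≈ 2.29

16:7 (2.29)


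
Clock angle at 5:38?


59.0°

Hour hand = 5×30 + 38×0.5 = 169.0°
Minute hand = 38×6 = 228°
Difference = |169.0 - 228| = 59.0°


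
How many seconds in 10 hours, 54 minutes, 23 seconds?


39263 seconds

Hours: 10 × 3600 = 36000
Minutes: 54 × 60 = 3240
Seconds: 23
Total = 36000 + 3240 + 23 = 39263


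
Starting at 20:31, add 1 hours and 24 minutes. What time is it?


Start: 1231 minutes from midnight
Add: 84 minutes
Total: 1315 minutes
Hours: 1315 ÷ 60 = 21 remainder 55

21:55


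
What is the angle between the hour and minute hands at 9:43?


33.5°

Hour hand = 9×30 + 43×0.5 = 291.5°
Minute hand = 43×6 = 258°
Difference = |291.5 - 258| = 33.5°


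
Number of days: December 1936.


Month: December (month 12)
December has 31 days

31 days


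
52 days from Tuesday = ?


Friday

Start: Tuesday (index 1)
(1 + 52) mod 7
= 53 mod 7
= 4
Index 4 → Friday


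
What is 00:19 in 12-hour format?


12:19 AM

Hour: 0
0 → 12 AM (midnight)


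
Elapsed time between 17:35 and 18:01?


End time in minutes: 18×60 + 1 = 1081
Start time in minutes: 17×60 + 35 = 1055
Difference = 1081 - 1055 = 26 minutes
= 0 hours 26 minutes

0h 26m


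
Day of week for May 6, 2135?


Friday

Zeller's congruence:
q=6, m=5, k=35, j=21
h = (6 + ⌊13×6/5⌋ + 35 + ⌊35/4⌋ + ⌊21/4⌋ - 2×21) mod 7
= (6 + 15 + 35 + 8 + 5 - 42) mod 7
= 27 mod 7 = 6
h=6 → Friday


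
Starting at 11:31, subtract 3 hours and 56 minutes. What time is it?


07:35

Start: 691 minutes from midnight
Subtract: 236 minutes
Remaining: 691 - 236 = 455
Hours: 7, Minutes: 35


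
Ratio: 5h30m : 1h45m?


Duration 1: 330 minutes
Duration 2: 105 minutes
Ratio = 330:105
GCD = 15
Simplified = 22:7
As a decimal: 22/7 ≈ 3.14

22:7 (3.14)


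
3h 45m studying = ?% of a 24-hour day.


15.6%

Time: 225 minutes
Day: 1440 minutes
Percentage = (225/1440) × 100 ≈ 15.6%


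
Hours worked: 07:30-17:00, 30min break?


9h 0m (540 minutes)

Total time = (17×60+0) - (7×60+30)
= 1020 - 450 = 570 min
Minus break: 570 - 30 = 540 min
= 9h 0m


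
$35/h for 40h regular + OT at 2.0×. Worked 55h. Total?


$2450.00

Regular: 40h × $35 = $1400.00
Overtime: 55 - 40 = 15h
OT pay: 15h × $35 × 2.0 = $1050.00
Total = $1400.00 + $1050.00 = $2450.00


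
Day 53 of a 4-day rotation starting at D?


Shift D

Shifts: A, B, C, D
Start: D (index 3)
Day 53: (3 + 53 - 1) mod 4
= 55 mod 4
= 3
Index 3 → shift D


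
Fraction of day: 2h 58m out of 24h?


Total minutes: 2×60 + 58 = 178
Day = 24×60 = 1440 minutes
Fraction = 178/1440 ≈ 0.1236
As a percentage: 178/1440 × 100 ≈ 12.36%

0.1236 (12.36%)


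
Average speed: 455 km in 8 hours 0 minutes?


Distance: 455 km
Time: 8 hours
Speed = 455 / 8 ≈ 56.9 km/h

56.9 km/h


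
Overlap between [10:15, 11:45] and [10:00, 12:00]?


Meeting A: 615-705 (in minutes from midnight)
Meeting B: 600-720
Overlap start = max(615, 600) = 615
Overlap end = min(705, 720) = 705
Overlap = max(0, 705 - 615) = 90 min

90 minutes


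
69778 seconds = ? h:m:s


Hours: 69778 ÷ 3600 = 19 remainder 1378
Minutes: 1378 ÷ 60 = 22 remainder 58
Seconds: 58

19h 22m 58s


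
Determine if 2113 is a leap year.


No

Rules: divisible by 4 AND (not by 100 OR by 400)
2113 ÷ 4 = 528 remainder 1 → not divisible by 4
Not divisible by 4 → not a leap year


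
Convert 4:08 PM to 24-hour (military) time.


Input: 4:08 PM
PM: 4 + 12 = 16

16:08


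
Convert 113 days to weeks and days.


Weeks: 113 ÷ 7 = 16 remainder 1

16 weeks 1 days


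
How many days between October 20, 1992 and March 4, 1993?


From October 20, 1992 to March 4, 1993
Rest of October 1992: 31 - 20 = 11
Full months: November 30, December 31, January 31, February 1993 28
Days into March 1993: 4
Total = 11 + 30 + 31 + 31 + 28 + 4 = 135 days

135 days


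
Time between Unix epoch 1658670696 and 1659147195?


476499 seconds (132.4 hours / 5.52 days)

Difference = 1659147195 - 1658670696 = 476499 seconds
In hours: 476499 / 3600 ≈ 132.4
In days: 476499 / 86400 ≈ 5.52


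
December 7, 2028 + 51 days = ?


Start: December 7, 2028
Add 51 days
December 7 → January 1: 31 - 7 + 1 = 25 days (51 - 25 = 26 left)
January 1 + 26 = January 27, 2029

January 27, 2029


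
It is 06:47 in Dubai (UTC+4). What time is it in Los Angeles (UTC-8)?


Time difference = UTC-8 - UTC+4 = -12 hours
New hour = (6 -12) mod 24
= -6 mod 24 = 18
Minutes unchanged → 18:47; -6 < 0 → previous day

18:47 (previous day)


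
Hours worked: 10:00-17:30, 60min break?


Total time = (17×60+30) - (10×60+0)
= 1050 - 600 = 450 min
Minus break: 450 - 60 = 390 min
= 6h 30m

6h 30m (390 minutes)


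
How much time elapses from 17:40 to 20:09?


2h 29m

End time in minutes: 20×60 + 9 = 1209
Start time in minutes: 17×60 + 40 = 1060
Difference = 1209 - 1060 = 149 minutes
= 2 hours 29 minutes


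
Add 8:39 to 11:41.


20:20

Start: 701 minutes from midnight
Add: 519 minutes
Total: 1220 minutes
Hours: 1220 ÷ 60 = 20 remainder 20


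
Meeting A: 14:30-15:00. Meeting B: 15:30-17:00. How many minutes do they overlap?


Meeting A: 870-900 (in minutes from midnight)
Meeting B: 930-1020
Overlap start = max(870, 930) = 930
Overlap end = min(900, 1020) = 900
Overlap = max(0, 900 - 930) = 0 min

0 minutes


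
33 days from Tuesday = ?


Start: Tuesday (index 1)
(1 + 33) mod 7
= 34 mod 7
= 6
Index 6 → Sunday

Sunday


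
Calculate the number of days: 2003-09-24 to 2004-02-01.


130 days

From September 24, 2003 to February 1, 2004
Rest of September 2003: 30 - 24 = 6
Full months: October 31, November 30, December 31, January 31
Days into February 2004: 1
Total = 6 + 31 + 30 + 31 + 31 + 1 = 130 days


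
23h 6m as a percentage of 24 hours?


Total minutes: 23×60 + 6 = 1386
Day = 24×60 = 1440 minutes
Fraction = 1386/1440 = 0.9625
As a percentage: 1386/1440 × 100 = 96.25%

0.9625 (96.25%)


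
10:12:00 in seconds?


36720 seconds

Hours: 10 × 3600 = 36000
Minutes: 12 × 60 = 720
Seconds: 0
Total = 36000 + 720 + 0 = 36720


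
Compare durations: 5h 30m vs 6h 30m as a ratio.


Duration 1: 330 minutes
Duration 2: 390 minutes
Ratio = 330:390
GCD = 30
Simplified = 11:13
As a decimal: 11/13 ≈ 0.85

11:13 (0.85)


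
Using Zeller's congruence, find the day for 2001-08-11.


Saturday

Zeller's congruence:
q=11, m=8, k=1, j=20
h = (11 + ⌊13×9/5⌋ + 1 + ⌊1/4⌋ + ⌊20/4⌋ - 2×20) mod 7
= (11 + 23 + 1 + 0 + 5 - 40) mod 7
= 0 mod 7 = 0
h=0 → Saturday


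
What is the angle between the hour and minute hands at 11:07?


68.5°

Hour hand = 11×30 + 7×0.5 = 333.5°
Minute hand = 7×6 = 42°
Difference = |333.5 - 42| = 291.5°
Since > 180°: 360 - 291.5 = 68.5°


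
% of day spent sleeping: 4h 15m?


17.7%

Time: 255 minutes
Day: 1440 minutes
Percentage = (255/1440) × 100 ≈ 17.7%


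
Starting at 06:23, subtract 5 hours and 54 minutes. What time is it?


Start: 383 minutes from midnight
Subtract: 354 minutes
Remaining: 383 - 354 = 29
Hours: 0, Minutes: 29

00:29


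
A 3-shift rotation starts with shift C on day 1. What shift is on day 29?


Shifts: A, B, C
Start: C (index 2)
Day 29: (2 + 29 - 1) mod 3
= 30 mod 3
= 0
Index 0 → shift A

Shift A


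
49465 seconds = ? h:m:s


13h 44m 25s

Hours: 49465 ÷ 3600 = 13 remainder 2665
Minutes: 2665 ÷ 60 = 44 remainder 25
Seconds: 25


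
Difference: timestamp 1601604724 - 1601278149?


Difference = 1601604724 - 1601278149 = 326575 seconds
In hours: 326575 / 3600 ≈ 90.7
In days: 326575 / 86400 ≈ 3.78

326575 seconds (90.7 hours / 3.78 days)


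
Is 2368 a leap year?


Yes

Rules: divisible by 4 AND (not by 100 OR by 400)
2368 ÷ 4 = 592 exactly → divisible by 4
2368 ÷ 100 = 23 remainder 68 → not divisible by 100
Divisible by 4 but not by 100 → leap year


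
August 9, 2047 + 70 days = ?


October 18, 2047

Start: August 9, 2047
Add 70 days
August 9 → September 1: 31 - 9 + 1 = 23 days (70 - 23 = 47 left)
September 1 → October 1: 30 - 1 + 1 = 30 days (47 - 30 = 17 left)
October 1 + 17 = October 18, 2047


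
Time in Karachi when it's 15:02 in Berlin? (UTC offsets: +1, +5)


Time difference = UTC+5 - UTC+1 = +4 hours
New hour = (15 + 4) mod 24
= 19 mod 24 = 19
Minutes unchanged → 19:02

19:02


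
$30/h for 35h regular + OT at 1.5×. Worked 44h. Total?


Regular: 35h × $30 = $1050.00
Overtime: 44 - 35 = 9h
OT pay: 9h × $30 × 1.5 = $405.00
Total = $1050.00 + $405.00 = $1455.00

$1455.00


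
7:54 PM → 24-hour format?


Input: 7:54 PM
PM: 7 + 12 = 19

19:54


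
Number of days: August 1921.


Month: August (month 8)
August has 31 days

31 days


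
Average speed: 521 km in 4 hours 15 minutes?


122.6 km/h

Distance: 521 km
Time: 4h 15m = 255 min = 255/60 = 17/4 hours
Speed = 521 ÷ (17/4) = 521 × 4 / 17 = 2084/17 ≈ 122.6 km/h


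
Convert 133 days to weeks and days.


Weeks: 133 ÷ 7 = 19 remainder 0

19 weeks 0 days


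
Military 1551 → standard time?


Hour: 15
15 - 12 = 3 → PM

3:51 PM


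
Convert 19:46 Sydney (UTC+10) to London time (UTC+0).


09:46

Time difference = UTC+0 - UTC+10 = -10 hours
New hour = (19 -10) mod 24
= 9 mod 24 = 9
Minutes unchanged → 09:46


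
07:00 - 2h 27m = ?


Start: 420 minutes from midnight
Subtract: 147 minutes
Remaining: 420 - 147 = 273
Hours: 4, Minutes: 33

04:33


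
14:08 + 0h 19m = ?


14:27

Start: 848 minutes from midnight
Add: 19 minutes
Total: 867 minutes
Hours: 867 ÷ 60 = 14 remainder 27


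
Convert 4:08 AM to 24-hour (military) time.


04:08

Input: 4:08 AM
AM hour stays: 4


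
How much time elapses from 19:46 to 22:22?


End time in minutes: 22×60 + 22 = 1342
Start time in minutes: 19×60 + 46 = 1186
Difference = 1342 - 1186 = 156 minutes
= 2 hours 36 minutes

2h 36m


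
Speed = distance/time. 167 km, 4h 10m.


40.1 km/h

Distance: 167 km
Time: 4h 10m = 250 min = 250/60 = 25/6 hours
Speed = 167 ÷ (25/6) = 167 × 6 / 25 = 1002/25 ≈ 40.1 km/h


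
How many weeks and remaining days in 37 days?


5 weeks 2 days

Weeks: 37 ÷ 7 = 5 remainder 2


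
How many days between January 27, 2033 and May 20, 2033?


From January 27, 2033 to May 20, 2033
Rest of January 2033: 31 - 27 = 4
Full months: February 2033 28, March 31, April 30
Days into May 2033: 20
Total = 4 + 28 + 31 + 30 + 20 = 113 days

113 days


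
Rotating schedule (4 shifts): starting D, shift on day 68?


Shift C

Shifts: A, B, C, D
Start: D (index 3)
Day 68: (3 + 68 - 1) mod 4
= 70 mod 4
= 2
Index 2 → shift C


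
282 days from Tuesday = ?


Start: Tuesday (index 1)
(1 + 282) mod 7
= 283 mod 7
= 3
Index 3 → Thursday

Thursday


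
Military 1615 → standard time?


Hour: 16
16 - 12 = 4 → PM

4:15 PM


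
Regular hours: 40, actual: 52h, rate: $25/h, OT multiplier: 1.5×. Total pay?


Regular: 40h × $25 = $1000.00
Overtime: 52 - 40 = 12h
OT pay: 12h × $25 × 1.5 = $450.00
Total = $1000.00 + $450.00 = $1450.00

$1450.00


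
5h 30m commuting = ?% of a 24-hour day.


22.9%

Time: 330 minutes
Day: 1440 minutes
Percentage = (330/1440) × 100 ≈ 22.9%


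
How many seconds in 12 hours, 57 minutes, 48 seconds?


Hours: 12 × 3600 = 43200
Minutes: 57 × 60 = 3420
Seconds: 48
Total = 43200 + 3420 + 48 = 46668

46668 seconds


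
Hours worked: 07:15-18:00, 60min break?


9h 45m (585 minutes)

Total time = (18×60+0) - (7×60+15)
= 1080 - 435 = 645 min
Minus break: 645 - 60 = 585 min
= 9h 45m


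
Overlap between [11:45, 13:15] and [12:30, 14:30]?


Meeting A: 705-795 (in minutes from midnight)
Meeting B: 750-870
Overlap start = max(705, 750) = 750
Overlap end = min(795, 870) = 795
Overlap = max(0, 795 - 750) = 45 min

45 minutes


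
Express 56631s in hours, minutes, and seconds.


15h 43m 51s

Hours: 56631 ÷ 3600 = 15 remainder 2631
Minutes: 2631 ÷ 60 = 43 remainder 51
Seconds: 51


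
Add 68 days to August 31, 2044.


November 7, 2044

Start: August 31, 2044
Add 68 days
August 31 → September 1: 31 - 31 + 1 = 1 days (68 - 1 = 67 left)
September 1 → October 1: 30 - 1 + 1 = 30 days (67 - 30 = 37 left)
October 1 → November 1: 31 - 1 + 1 = 31 days (37 - 31 = 6 left)
November 1 + 6 = November 7, 2044


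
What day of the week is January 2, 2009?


Friday

Zeller's congruence:
q=2, m=13, k=8, j=20
h = (2 + ⌊13×14/5⌋ + 8 + ⌊8/4⌋ + ⌊20/4⌋ - 2×20) mod 7
= (2 + 36 + 8 + 2 + 5 - 40) mod 7
= 13 mod 7 = 6
h=6 → Friday


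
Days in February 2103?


28 days

Month: February (month 2)
February: 28 or 29 (leap year)
2103 leap year? No


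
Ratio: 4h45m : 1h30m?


Duration 1: 285 minutes
Duration 2: 90 minutes
Ratio = 285:90
GCD = 15
Simplified = 19:6
As a decimal: 19/6 ≈ 3.17

19:6 (3.17)


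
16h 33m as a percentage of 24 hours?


0.6896 (68.96%)

Total minutes: 16×60 + 33 = 993
Day = 24×60 = 1440 minutes
Fraction = 993/1440 ≈ 0.6896
As a percentage: 993/1440 × 100 ≈ 68.96%


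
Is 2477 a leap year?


Rules: divisible by 4 AND (not by 100 OR by 400)
2477 ÷ 4 = 619 remainder 1 → not divisible by 4
Not divisible by 4 → not a leap year

No


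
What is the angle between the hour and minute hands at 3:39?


Hour hand = 3×30 + 39×0.5 = 109.5°
Minute hand = 39×6 = 234°
Difference = |109.5 - 234| = 124.5°

124.5°


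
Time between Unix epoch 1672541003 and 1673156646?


Difference = 1673156646 - 1672541003 = 615643 seconds
In hours: 615643 / 3600 ≈ 171.0
In days: 615643 / 86400 ≈ 7.13

615643 seconds (171.0 hours / 7.13 days)


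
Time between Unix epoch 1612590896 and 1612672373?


Difference = 1612672373 - 1612590896 = 81477 seconds
In hours: 81477 / 3600 ≈ 22.6
In days: 81477 / 86400 ≈ 0.94

81477 seconds (22.6 hours / 0.94 days)


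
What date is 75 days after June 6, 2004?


Start: June 6, 2004
Add 75 days
June 6 → July 1: 30 - 6 + 1 = 25 days (75 - 25 = 50 left)
July 1 → August 1: 31 - 1 + 1 = 31 days (50 - 31 = 19 left)
August 1 + 19 = August 20, 2004

August 20, 2004


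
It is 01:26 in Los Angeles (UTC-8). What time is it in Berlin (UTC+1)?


Time difference = UTC+1 - UTC-8 = +9 hours
New hour = (1 + 9) mod 24
= 10 mod 24 = 10
Minutes unchanged → 10:26

10:26


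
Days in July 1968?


Month: July (month 7)
July has 31 days

31 days


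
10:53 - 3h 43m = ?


07:10

Start: 653 minutes from midnight
Subtract: 223 minutes
Remaining: 653 - 223 = 430
Hours: 7, Minutes: 10


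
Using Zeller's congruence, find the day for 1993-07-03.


Saturday

Zeller's congruence:
q=3, m=7, k=93, j=19
h = (3 + ⌊13×8/5⌋ + 93 + ⌊93/4⌋ + ⌊19/4⌋ - 2×19) mod 7
= (3 + 20 + 93 + 23 + 4 - 38) mod 7
= 105 mod 7 = 0
h=0 → Saturday


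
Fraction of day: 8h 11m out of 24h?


0.3410 (34.10%)

Total minutes: 8×60 + 11 = 491
Day = 24×60 = 1440 minutes
Fraction = 491/1440 ≈ 0.3410
As a percentage: 491/1440 × 100 ≈ 34.10%


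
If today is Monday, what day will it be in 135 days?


Start: Monday (index 0)
(0 + 135) mod 7
= 135 mod 7
= 2
Index 2 → Wednesday

Wednesday


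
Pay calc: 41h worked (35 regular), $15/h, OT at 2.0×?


Regular: 35h × $15 = $525.00
Overtime: 41 - 35 = 6h
OT pay: 6h × $15 × 2.0 = $180.00
Total = $525.00 + $180.00 = $705.00

$705.00


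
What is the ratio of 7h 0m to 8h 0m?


7:8 (0.88)

Duration 1: 420 minutes
Duration 2: 480 minutes
Ratio = 420:480
GCD = 60
Simplified = 7:8
As a decimal: 7/8 ≈ 0.88


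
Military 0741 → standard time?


7:41 AM

Hour: 7
7 < 12 → AM


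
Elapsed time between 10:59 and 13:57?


2h 58m

End time in minutes: 13×60 + 57 = 837
Start time in minutes: 10×60 + 59 = 659
Difference = 837 - 659 = 178 minutes
= 2 hours 58 minutes


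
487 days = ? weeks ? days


69 weeks 4 days

Weeks: 487 ÷ 7 = 69 remainder 4


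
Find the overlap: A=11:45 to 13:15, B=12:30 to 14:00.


45 minutes

Meeting A: 705-795 (in minutes from midnight)
Meeting B: 750-840
Overlap start = max(705, 750) = 750
Overlap end = min(795, 840) = 795
Overlap = max(0, 795 - 750) = 45 min


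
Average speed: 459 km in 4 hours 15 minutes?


Distance: 459 km
Time: 4h 15m = 255 min = 255/60 = 17/4 hours
Speed = 459 ÷ (17/4) = 459 × 4 / 17 = 1836/17 = 108.0 km/h

108.0 km/h


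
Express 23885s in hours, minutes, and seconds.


Hours: 23885 ÷ 3600 = 6 remainder 2285
Minutes: 2285 ÷ 60 = 38 remainder 5
Seconds: 5

6h 38m 5s


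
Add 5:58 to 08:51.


Start: 531 minutes from midnight
Add: 358 minutes
Total: 889 minutes
Hours: 889 ÷ 60 = 14 remainder 49

14:49


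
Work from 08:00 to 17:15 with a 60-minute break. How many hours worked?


8h 15m (495 minutes)

Total time = (17×60+15) - (8×60+0)
= 1035 - 480 = 555 min
Minus break: 555 - 60 = 495 min
= 8h 15m


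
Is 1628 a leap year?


Rules: divisible by 4 AND (not by 100 OR by 400)
1628 ÷ 4 = 407 exactly → divisible by 4
1628 ÷ 100 = 16 remainder 28 → not divisible by 100
Divisible by 4 but not by 100 → leap year

Yes


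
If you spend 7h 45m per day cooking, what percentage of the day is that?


32.3%

Time: 465 minutes
Day: 1440 minutes
Percentage = (465/1440) × 100 ≈ 32.3%


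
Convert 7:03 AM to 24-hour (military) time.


07:03

Input: 7:03 AM
AM hour stays: 7


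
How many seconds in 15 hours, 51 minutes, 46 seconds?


57106 seconds

Hours: 15 × 3600 = 54000
Minutes: 51 × 60 = 3060
Seconds: 46
Total = 54000 + 3060 + 46 = 57106


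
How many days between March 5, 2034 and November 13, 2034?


From March 5, 2034 to November 13, 2034
Rest of March 2034: 31 - 5 = 26
Full months: April 30, May 31, June 30, July 31, August 31, September 30, October 31
Days into November 2034: 13
Total = 26 + 30 + 31 + 30 + 31 + 31 + 30 + 31 + 13 = 253 days

253 days


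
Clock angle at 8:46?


13.0°

Hour hand = 8×30 + 46×0.5 = 263.0°
Minute hand = 46×6 = 276°
Difference = |263.0 - 276| = 13.0°


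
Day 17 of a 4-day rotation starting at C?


Shifts: A, B, C, D
Start: C (index 2)
Day 17: (2 + 17 - 1) mod 4
= 18 mod 4
= 2
Index 2 → shift C

Shift C


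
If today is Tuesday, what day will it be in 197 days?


Wednesday

Start: Tuesday (index 1)
(1 + 197) mod 7
= 198 mod 7
= 2
Index 2 → Wednesday


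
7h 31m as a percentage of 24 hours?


Total minutes: 7×60 + 31 = 451
Day = 24×60 = 1440 minutes
Fraction = 451/1440 ≈ 0.3132
As a percentage: 451/1440 × 100 ≈ 31.32%

0.3132 (31.32%)


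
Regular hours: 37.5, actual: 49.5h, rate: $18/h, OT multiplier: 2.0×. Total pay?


$1107.00

Regular: 37.5h × $18 = $675.00
Overtime: 49.5 - 37.5 = 12.0h
OT pay: 12.0h × $18 × 2.0 = $432.00
Total = $675.00 + $432.00 = $1107.00


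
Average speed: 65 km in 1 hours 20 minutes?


Distance: 65 km
Time: 1h 20m = 80 min = 80/60 = 4/3 hours
Speed = 65 ÷ (4/3) = 65 × 3 / 4 = 195/4 ≈ 48.8 km/h

48.8 km/h


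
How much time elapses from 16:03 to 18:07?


End time in minutes: 18×60 + 7 = 1087
Start time in minutes: 16×60 + 3 = 963
Difference = 1087 - 963 = 124 minutes
= 2 hours 4 minutes

2h 4m


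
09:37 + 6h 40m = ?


Start: 577 minutes from midnight
Add: 400 minutes
Total: 977 minutes
Hours: 977 ÷ 60 = 16 remainder 17

16:17


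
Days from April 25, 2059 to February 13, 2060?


294 days

From April 25, 2059 to February 13, 2060
Rest of April 2059: 30 - 25 = 5
Full months: May 31, June 30, July 31, August 31, September 30, October 31, November 30, December 31, January 31
Days into February 2060: 13
Total = 5 + 31 + 30 + 31 + 31 + 30 + 31 + 30 + 31 + 31 + 13 = 294 days


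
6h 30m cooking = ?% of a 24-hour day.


Time: 390 minutes
Day: 1440 minutes
Percentage = (390/1440) × 100 ≈ 27.1%

27.1%


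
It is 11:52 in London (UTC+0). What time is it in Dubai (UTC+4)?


15:52

Time difference = UTC+4 - UTC+0 = +4 hours
New hour = (11 + 4) mod 24
= 15 mod 24 = 15
Minutes unchanged → 15:52


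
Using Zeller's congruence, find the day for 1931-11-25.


Wednesday

Zeller's congruence:
q=25, m=11, k=31, j=19
h = (25 + ⌊13×12/5⌋ + 31 + ⌊31/4⌋ + ⌊19/4⌋ - 2×19) mod 7
= (25 + 31 + 31 + 7 + 4 - 38) mod 7
= 60 mod 7 = 4
h=4 → Wednesday


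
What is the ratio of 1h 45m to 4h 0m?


Duration 1: 105 minutes
Duration 2: 240 minutes
Ratio = 105:240
GCD = 15
Simplified = 7:16
As a decimal: 7/16 ≈ 0.44

7:16 (0.44)


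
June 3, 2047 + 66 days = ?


August 8, 2047

Start: June 3, 2047
Add 66 days
June 3 → July 1: 30 - 3 + 1 = 28 days (66 - 28 = 38 left)
July 1 → August 1: 31 - 1 + 1 = 31 days (38 - 31 = 7 left)
August 1 + 7 = August 8, 2047


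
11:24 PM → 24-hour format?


23:24

Input: 11:24 PM
PM: 11 + 12 = 23


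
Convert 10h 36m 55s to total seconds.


Hours: 10 × 3600 = 36000
Minutes: 36 × 60 = 2160
Seconds: 55
Total = 36000 + 2160 + 55 = 38215

38215 seconds


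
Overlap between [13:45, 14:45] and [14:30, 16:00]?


Meeting A: 825-885 (in minutes from midnight)
Meeting B: 870-960
Overlap start = max(825, 870) = 870
Overlap end = min(885, 960) = 885
Overlap = max(0, 885 - 870) = 15 min

15 minutes


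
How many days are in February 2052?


29 days

Month: February (month 2)
February: 28 or 29 (leap year)
2052 leap year? Yes


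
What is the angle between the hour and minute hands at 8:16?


152.0°

Hour hand = 8×30 + 16×0.5 = 248.0°
Minute hand = 16×6 = 96°
Difference = |248.0 - 96| = 152.0°


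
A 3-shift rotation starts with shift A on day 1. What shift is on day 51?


Shifts: A, B, C
Start: A (index 0)
Day 51: (0 + 51 - 1) mod 3
= 50 mod 3
= 2
Index 2 → shift C

Shift C


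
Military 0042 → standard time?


Hour: 0
0 → 12 AM (midnight)

12:42 AM


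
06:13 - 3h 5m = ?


03:08

Start: 373 minutes from midnight
Subtract: 185 minutes
Remaining: 373 - 185 = 188
Hours: 3, Minutes: 8


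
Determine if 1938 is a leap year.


No

Rules: divisible by 4 AND (not by 100 OR by 400)
1938 ÷ 4 = 484 remainder 2 → not divisible by 4
Not divisible by 4 → not a leap year


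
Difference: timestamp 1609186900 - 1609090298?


96602 seconds (26.8 hours / 1.12 days)

Difference = 1609186900 - 1609090298 = 96602 seconds
In hours: 96602 / 3600 ≈ 26.8
In days: 96602 / 86400 ≈ 1.12


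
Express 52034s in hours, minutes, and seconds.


Hours: 52034 ÷ 3600 = 14 remainder 1634
Minutes: 1634 ÷ 60 = 27 remainder 14
Seconds: 14

14h 27m 14s


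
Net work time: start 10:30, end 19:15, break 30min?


Total time = (19×60+15) - (10×60+30)
= 1155 - 630 = 525 min
Minus break: 525 - 30 = 495 min
= 8h 15m

8h 15m (495 minutes)


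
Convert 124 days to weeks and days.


17 weeks 5 days

Weeks: 124 ÷ 7 = 17 remainder 5


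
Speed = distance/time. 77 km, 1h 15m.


Distance: 77 km
Time: 1h 15m = 75 min = 75/60 = 5/4 hours
Speed = 77 ÷ (5/4) = 77 × 4 / 5 = 308/5 = 61.6 km/h

61.6 km/h


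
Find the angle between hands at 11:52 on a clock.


44.0°

Hour hand = 11×30 + 52×0.5 = 356.0°
Minute hand = 52×6 = 312°
Difference = |356.0 - 312| = 44.0°


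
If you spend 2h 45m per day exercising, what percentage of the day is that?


Time: 165 minutes
Day: 1440 minutes
Percentage = (165/1440) × 100 ≈ 11.5%

11.5%


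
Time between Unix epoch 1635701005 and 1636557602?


Difference = 1636557602 - 1635701005 = 856597 seconds
In hours: 856597 / 3600 ≈ 237.9
In days: 856597 / 86400 ≈ 9.91

856597 seconds (237.9 hours / 9.91 days)


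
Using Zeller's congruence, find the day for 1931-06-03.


Zeller's congruence:
q=3, m=6, k=31, j=19
h = (3 + ⌊13×7/5⌋ + 31 + ⌊31/4⌋ + ⌊19/4⌋ - 2×19) mod 7
= (3 + 18 + 31 + 7 + 4 - 38) mod 7
= 25 mod 7 = 4
h=4 → Wednesday

Wednesday


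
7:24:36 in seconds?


26676 seconds

Hours: 7 × 3600 = 25200
Minutes: 24 × 60 = 1440
Seconds: 36
Total = 25200 + 1440 + 36 = 26676


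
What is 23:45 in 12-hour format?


Hour: 23
23 - 12 = 11 → PM

11:45 PM


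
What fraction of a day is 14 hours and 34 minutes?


Total minutes: 14×60 + 34 = 874
Day = 24×60 = 1440 minutes
Fraction = 874/1440 ≈ 0.6069
As a percentage: 874/1440 × 100 ≈ 60.69%

0.6069 (60.69%)


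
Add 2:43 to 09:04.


11:47

Start: 544 minutes from midnight
Add: 163 minutes
Total: 707 minutes
Hours: 707 ÷ 60 = 11 remainder 47


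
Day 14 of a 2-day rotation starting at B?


Shift A

Shifts: A, B
Start: B (index 1)
Day 14: (1 + 14 - 1) mod 2
= 14 mod 2
= 0
Index 0 → shift A


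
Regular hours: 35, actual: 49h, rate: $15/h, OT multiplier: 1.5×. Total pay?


$840.00

Regular: 35h × $15 = $525.00
Overtime: 49 - 35 = 14h
OT pay: 14h × $15 × 1.5 = $315.00
Total = $525.00 + $315.00 = $840.00


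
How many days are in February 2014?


28 days

Month: February (month 2)
February: 28 or 29 (leap year)
2014 leap year? No


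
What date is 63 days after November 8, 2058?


Start: November 8, 2058
Add 63 days
November 8 → December 1: 30 - 8 + 1 = 23 days (63 - 23 = 40 left)
December 1 → January 1: 31 - 1 + 1 = 31 days (40 - 31 = 9 left)
January 1 + 9 = January 10, 2059

January 10, 2059


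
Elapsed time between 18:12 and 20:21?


End time in minutes: 20×60 + 21 = 1221
Start time in minutes: 18×60 + 12 = 1092
Difference = 1221 - 1092 = 129 minutes
= 2 hours 9 minutes

2h 9m


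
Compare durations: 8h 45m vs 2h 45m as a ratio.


35:11 (3.18)

Duration 1: 525 minutes
Duration 2: 165 minutes
Ratio = 525:165
GCD = 15
Simplified = 35:11
As a decimal: 35/11 ≈ 3.18


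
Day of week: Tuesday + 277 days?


Start: Tuesday (index 1)
(1 + 277) mod 7
= 278 mod 7
= 5
Index 5 → Saturday

Saturday


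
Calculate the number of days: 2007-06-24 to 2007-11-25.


From June 24, 2007 to November 25, 2007
Rest of June 2007: 30 - 24 = 6
Full months: July 31, August 31, September 30, October 31
Days into November 2007: 25
Total = 6 + 31 + 31 + 30 + 31 + 25 = 154 days

154 days


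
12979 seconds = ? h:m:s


Hours: 12979 ÷ 3600 = 3 remainder 2179
Minutes: 2179 ÷ 60 = 36 remainder 19
Seconds: 19

3h 36m 19s


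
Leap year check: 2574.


Rules: divisible by 4 AND (not by 100 OR by 400)
2574 ÷ 4 = 643 remainder 2 → not divisible by 4
Not divisible by 4 → not a leap year

No


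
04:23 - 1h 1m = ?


Start: 263 minutes from midnight
Subtract: 61 minutes
Remaining: 263 - 61 = 202
Hours: 3, Minutes: 22

03:22


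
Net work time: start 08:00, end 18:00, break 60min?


9h 0m (540 minutes)

Total time = (18×60+0) - (8×60+0)
= 1080 - 480 = 600 min
Minus break: 600 - 60 = 540 min
= 9h 0m


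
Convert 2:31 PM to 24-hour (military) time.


Input: 2:31 PM
PM: 2 + 12 = 14

14:31


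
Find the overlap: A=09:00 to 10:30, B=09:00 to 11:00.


Meeting A: 540-630 (in minutes from midnight)
Meeting B: 540-660
Overlap start = max(540, 540) = 540
Overlap end = min(630, 660) = 630
Overlap = max(0, 630 - 540) = 90 min

90 minutes


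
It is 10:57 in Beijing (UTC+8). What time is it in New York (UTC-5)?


Time difference = UTC-5 - UTC+8 = -13 hours
New hour = (10 -13) mod 24
= -3 mod 24 = 21
Minutes unchanged → 21:57; -3 < 0 → previous day

21:57 (previous day)


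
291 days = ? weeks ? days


41 weeks 4 days

Weeks: 291 ÷ 7 = 41 remainder 4


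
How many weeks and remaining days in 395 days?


Weeks: 395 ÷ 7 = 56 remainder 3

56 weeks 3 days


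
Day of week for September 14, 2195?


Monday

Zeller's congruence:
q=14, m=9, k=95, j=21
h = (14 + ⌊13×10/5⌋ + 95 + ⌊95/4⌋ + ⌊21/4⌋ - 2×21) mod 7
= (14 + 26 + 95 + 23 + 5 - 42) mod 7
= 121 mod 7 = 2
h=2 → Monday


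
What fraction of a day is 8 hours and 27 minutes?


0.3521 (35.21%)

Total minutes: 8×60 + 27 = 507
Day = 24×60 = 1440 minutes
Fraction = 507/1440 ≈ 0.3521
As a percentage: 507/1440 × 100 ≈ 35.21%


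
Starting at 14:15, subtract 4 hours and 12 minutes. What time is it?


10:03

Start: 855 minutes from midnight
Subtract: 252 minutes
Remaining: 855 - 252 = 603
Hours: 10, Minutes: 3


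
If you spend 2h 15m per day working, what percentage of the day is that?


9.4%

Time: 135 minutes
Day: 1440 minutes
Percentage = (135/1440) × 100 ≈ 9.4%


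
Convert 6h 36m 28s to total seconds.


23788 seconds

Hours: 6 × 3600 = 21600
Minutes: 36 × 60 = 2160
Seconds: 28
Total = 21600 + 2160 + 28 = 23788


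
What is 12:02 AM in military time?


Input: 12:02 AM
12 AM → 00 (midnight)

00:02


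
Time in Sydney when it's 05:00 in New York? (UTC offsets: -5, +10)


20:00

Time difference = UTC+10 - UTC-5 = +15 hours
New hour = (5 + 15) mod 24
= 20 mod 24 = 20
Minutes unchanged → 20:00


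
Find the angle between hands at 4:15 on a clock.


37.5°

Hour hand = 4×30 + 15×0.5 = 127.5°
Minute hand = 15×6 = 90°
Difference = |127.5 - 90| = 37.5°


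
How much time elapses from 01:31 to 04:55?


3h 24m

End time in minutes: 4×60 + 55 = 295
Start time in minutes: 1×60 + 31 = 91
Difference = 295 - 91 = 204 minutes
= 3 hours 24 minutes


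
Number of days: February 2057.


28 days

Month: February (month 2)
February: 28 or 29 (leap year)
2057 leap year? No


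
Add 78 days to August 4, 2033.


Start: August 4, 2033
Add 78 days
August 4 → September 1: 31 - 4 + 1 = 28 days (78 - 28 = 50 left)
September 1 → October 1: 30 - 1 + 1 = 30 days (50 - 30 = 20 left)
October 1 + 20 = October 21, 2033

October 21, 2033


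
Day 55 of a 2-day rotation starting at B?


Shift B

Shifts: A, B
Start: B (index 1)
Day 55: (1 + 55 - 1) mod 2
= 55 mod 2
= 1
Index 1 → shift B


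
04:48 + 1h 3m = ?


05:51

Start: 288 minutes from midnight
Add: 63 minutes
Total: 351 minutes
Hours: 351 ÷ 60 = 5 remainder 51


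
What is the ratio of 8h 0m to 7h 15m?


Duration 1: 480 minutes
Duration 2: 435 minutes
Ratio = 480:435
GCD = 15
Simplified = 32:29
As a decimal: 32/29 ≈ 1.10

32:29 (1.10)


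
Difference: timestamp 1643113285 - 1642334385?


Difference = 1643113285 - 1642334385 = 778900 seconds
In hours: 778900 / 3600 ≈ 216.4
In days: 778900 / 86400 ≈ 9.02

778900 seconds (216.4 hours / 9.02 days)


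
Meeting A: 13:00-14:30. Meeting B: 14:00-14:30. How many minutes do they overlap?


30 minutes

Meeting A: 780-870 (in minutes from midnight)
Meeting B: 840-870
Overlap start = max(780, 840) = 840
Overlap end = min(870, 870) = 870
Overlap = max(0, 870 - 840) = 30 min


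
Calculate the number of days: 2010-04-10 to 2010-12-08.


242 days

From April 10, 2010 to December 8, 2010
Rest of April 2010: 30 - 10 = 20
Full months: May 31, June 30, July 31, August 31, September 30, October 31, November 30
Days into December 2010: 8
Total = 20 + 31 + 30 + 31 + 31 + 30 + 31 + 30 + 8 = 242 days


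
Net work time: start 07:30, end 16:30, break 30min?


Total time = (16×60+30) - (7×60+30)
= 990 - 450 = 540 min
Minus break: 540 - 30 = 510 min
= 8h 30m

8h 30m (510 minutes)


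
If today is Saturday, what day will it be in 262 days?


Start: Saturday (index 5)
(5 + 262) mod 7
= 267 mod 7
= 1
Index 1 → Tuesday

Tuesday


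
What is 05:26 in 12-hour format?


Hour: 5
5 < 12 → AM

5:26 AM


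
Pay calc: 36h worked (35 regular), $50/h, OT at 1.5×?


Regular: 35h × $50 = $1750.00
Overtime: 36 - 35 = 1h
OT pay: 1h × $50 × 1.5 = $75.00
Total = $1750.00 + $75.00 = $1825.00

$1825.00


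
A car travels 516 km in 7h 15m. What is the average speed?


71.2 km/h

Distance: 516 km
Time: 7h 15m = 435 min = 435/60 = 29/4 hours
Speed = 516 ÷ (29/4) = 516 × 4 / 29 = 2064/29 ≈ 71.2 km/h


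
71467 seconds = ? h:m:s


19h 51m 7s

Hours: 71467 ÷ 3600 = 19 remainder 3067
Minutes: 3067 ÷ 60 = 51 remainder 7
Seconds: 7


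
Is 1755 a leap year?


Rules: divisible by 4 AND (not by 100 OR by 400)
1755 ÷ 4 = 438 remainder 3 → not divisible by 4
Not divisible by 4 → not a leap year

No


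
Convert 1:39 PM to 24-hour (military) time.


13:39

Input: 1:39 PM
PM: 1 + 12 = 13


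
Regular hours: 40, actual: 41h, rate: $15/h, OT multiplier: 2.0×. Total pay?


$630.00

Regular: 40h × $15 = $600.00
Overtime: 41 - 40 = 1h
OT pay: 1h × $15 × 2.0 = $30.00
Total = $600.00 + $30.00 = $630.00


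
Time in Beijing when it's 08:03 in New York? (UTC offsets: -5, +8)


21:03

Time difference = UTC+8 - UTC-5 = +13 hours
New hour = (8 + 13) mod 24
= 21 mod 24 = 21
Minutes unchanged → 21:03


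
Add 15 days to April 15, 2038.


April 30, 2038

Start: April 15, 2038
Add 15 days
April 15 + 15 = April 30, 2038


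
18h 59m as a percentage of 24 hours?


Total minutes: 18×60 + 59 = 1139
Day = 24×60 = 1440 minutes
Fraction = 1139/1440 ≈ 0.7910
As a percentage: 1139/1440 × 100 ≈ 79.10%

0.7910 (79.10%)


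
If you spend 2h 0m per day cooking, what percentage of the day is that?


8.3%

Time: 120 minutes
Day: 1440 minutes
Percentage = (120/1440) × 100 ≈ 8.3%


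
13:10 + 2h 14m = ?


15:24

Start: 790 minutes from midnight
Add: 134 minutes
Total: 924 minutes
Hours: 924 ÷ 60 = 15 remainder 24


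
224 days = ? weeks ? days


32 weeks 0 days

Weeks: 224 ÷ 7 = 32 remainder 0


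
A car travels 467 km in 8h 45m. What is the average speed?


Distance: 467 km
Time: 8h 45m = 525 min = 525/60 = 35/4 hours
Speed = 467 ÷ (35/4) = 467 × 4 / 35 = 1868/35 ≈ 53.4 km/h

53.4 km/h


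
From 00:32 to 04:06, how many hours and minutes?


End time in minutes: 4×60 + 6 = 246
Start time in minutes: 0×60 + 32 = 32
Difference = 246 - 32 = 214 minutes
= 3 hours 34 minutes

3h 34m


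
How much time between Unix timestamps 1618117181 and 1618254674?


Difference = 1618254674 - 1618117181 = 137493 seconds
In hours: 137493 / 3600 ≈ 38.2
In days: 137493 / 86400 ≈ 1.59

137493 seconds (38.2 hours / 1.59 days)
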